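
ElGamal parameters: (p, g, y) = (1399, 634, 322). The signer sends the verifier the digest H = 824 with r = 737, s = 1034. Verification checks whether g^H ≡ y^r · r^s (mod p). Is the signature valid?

invalid

Left side g^H mod p:
634^824 mod 1399 = 1054
Right side y^r · r^s mod p:
322^737 mod 1399 = 641
737^1034 mod 1399 = 1012
641·1012 = 648692 ≡ 955 (mod 1399)
1054 ≠ 955, so verification fails.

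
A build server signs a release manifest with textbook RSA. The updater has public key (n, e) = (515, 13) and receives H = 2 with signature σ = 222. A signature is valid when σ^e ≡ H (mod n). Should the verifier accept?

accept

σ^13 mod 515 = 2
σ^13 mod 515 = 2 matches H.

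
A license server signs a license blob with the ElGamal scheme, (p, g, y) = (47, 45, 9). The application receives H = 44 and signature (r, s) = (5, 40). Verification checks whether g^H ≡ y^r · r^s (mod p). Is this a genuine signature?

Left side g^H mod p:
Squares mod 47: 45^1≡45, 45^2≡4, 45^4≡16, 45^8≡21, 45^16≡18, 45^32≡42
44 = 32 + 8 + 4, so 45^44 ≡ 42·21·16 ≡ 12 (mod 47)
Right side y^r · r^s mod p:
Squares mod 47: 9^1≡9, 9^2≡34, 9^4≡28
5 = 4 + 1, so 9^5 ≡ 28·9 ≡ 17 (mod 47)
Squares mod 47: 5^1≡5, 5^2≡25, 5^4≡14, 5^8≡8, 5^16≡17, 5^32≡7
40 = 32 + 8, so 5^40 ≡ 7·8 ≡ 9 (mod 47)
17·9 = 153 ≡ 12 (mod 47)
12 ≡ 12 (mod 47), so the signature is genuine.

genuine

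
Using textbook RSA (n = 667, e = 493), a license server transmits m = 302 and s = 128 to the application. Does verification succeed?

Squares mod 667: s^1≡128, s^2≡376, s^4≡639, s^8≡117, s^16≡349, s^32≡407, s^64≡233, s^128≡262, s^256≡610
493 = 256 + 128 + 64 + 32 + 8 + 4 + 1, so s^493 ≡ 610·262·233·407·117·639·128 ≡ 302 (mod 667)
Since 302 equals the digest 302, verification succeeds.

passes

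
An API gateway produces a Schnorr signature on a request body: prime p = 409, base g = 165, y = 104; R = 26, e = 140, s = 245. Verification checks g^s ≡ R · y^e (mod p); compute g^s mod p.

279

Squares mod 409: 165^1≡165, 165^2≡231, 165^4≡191, 165^8≡80, 165^16≡265, 165^32≡286, 165^64≡405, 165^128≡16
245 = 128 + 64 + 32 + 16 + 4 + 1, so 165^245 ≡ 16·405·286·265·191·165 ≡ 279 (mod 409)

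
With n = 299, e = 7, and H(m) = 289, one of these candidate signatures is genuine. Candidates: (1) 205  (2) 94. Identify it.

2

Candidate 1: Squares mod 299: 205^1≡205, 205^2≡165, 205^4≡16; 7 = 4 + 2 + 1, so 205^7 ≡ 16·165·205 ≡ 10 (mod 299)
Candidate 2: Squares mod 299: 94^1≡94, 94^2≡165, 94^4≡16; 7 = 4 + 2 + 1, so 94^7 ≡ 16·165·94 ≡ 289 (mod 299)
  → matches H(m) = 289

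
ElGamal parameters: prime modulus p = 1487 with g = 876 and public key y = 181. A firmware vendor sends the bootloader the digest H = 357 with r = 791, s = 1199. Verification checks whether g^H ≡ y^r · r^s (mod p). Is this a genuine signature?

Left side g^H mod p:
876^2 = 767376 ≡ 84
876^4 ≡ 84^2 = 7056 ≡ 1108
876^8 ≡ 1108^2 = 1227664 ≡ 889
876^16 ≡ 889^2 = 790321 ≡ 724
876^32 ≡ 724^2 = 524176 ≡ 752
876^64 ≡ 752^2 = 565504 ≡ 444
876^128 ≡ 444^2 = 197136 ≡ 852
876^256 ≡ 852^2 = 725904 ≡ 248
357 = 256 + 64 + 32 + 4 + 1, so 876^357 ≡ 248·444·752·1108·876 ≡ 790 (mod 1487)
Right side y^r · r^s mod p:
181^2 = 32761 ≡ 47
181^4 ≡ 47^2 = 2209 ≡ 722
181^8 ≡ 722^2 = 521284 ≡ 834
181^16 ≡ 834^2 = 695556 ≡ 1127
181^32 ≡ 1127^2 = 1270129 ≡ 231
181^64 ≡ 231^2 = 53361 ≡ 1316
181^128 ≡ 1316^2 = 1731856 ≡ 988
181^256 ≡ 988^2 = 976144 ≡ 672
181^512 ≡ 672^2 = 451584 ≡ 1023
791 = 512 + 256 + 16 + 4 + 2 + 1, so 181^791 ≡ 1023·672·1127·722·47·181 ≡ 112 (mod 1487)
791^2 = 625681 ≡ 1141
791^4 ≡ 1141^2 = 1301881 ≡ 756
791^8 ≡ 756^2 = 571536 ≡ 528
791^16 ≡ 528^2 = 278784 ≡ 715
791^32 ≡ 715^2 = 511225 ≡ 1184
791^64 ≡ 1184^2 = 1401856 ≡ 1102
791^128 ≡ 1102^2 = 1214404 ≡ 1012
791^256 ≡ 1012^2 = 1024144 ≡ 1088
791^512 ≡ 1088^2 = 1183744 ≡ 92
791^1024 ≡ 92^2 = 8464 ≡ 1029
1199 = 1024 + 128 + 32 + 8 + 4 + 2 + 1, so 791^1199 ≡ 1029·1012·1184·528·756·1141·791 ≡ 851 (mod 1487)
112·851 = 95312 ≡ 144 (mod 1487)
790 ≠ 144, so verification fails.

forged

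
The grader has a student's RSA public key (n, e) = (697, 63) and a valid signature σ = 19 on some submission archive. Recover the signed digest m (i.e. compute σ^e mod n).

111

σ^2 ≡ 19^2 = 361
σ^4 ≡ 361^2 = 130321 ≡ 679
σ^8 ≡ 679^2 = 461041 ≡ 324
σ^16 ≡ 324^2 = 104976 ≡ 426
σ^32 ≡ 426^2 = 181476 ≡ 256
63 = 32 + 16 + 8 + 4 + 2 + 1, so σ^63 ≡ 256·426·324·679·361·19 ≡ 111 (mod 697)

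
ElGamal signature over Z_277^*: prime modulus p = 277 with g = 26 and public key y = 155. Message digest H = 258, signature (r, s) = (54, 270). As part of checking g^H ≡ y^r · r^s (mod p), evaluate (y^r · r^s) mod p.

208

155^2 = 24025 ≡ 203
155^4 ≡ 203^2 = 41209 ≡ 213
155^8 ≡ 213^2 = 45369 ≡ 218
155^16 ≡ 218^2 = 47524 ≡ 157
155^32 ≡ 157^2 = 24649 ≡ 273
54 = 32 + 16 + 4 + 2, so 155^54 ≡ 273·157·213·203 ≡ 218 (mod 277)
54^2 = 2916 ≡ 146
54^4 ≡ 146^2 = 21316 ≡ 264
54^8 ≡ 264^2 = 69696 ≡ 169
54^16 ≡ 169^2 = 28561 ≡ 30
54^32 ≡ 30^2 = 900 ≡ 69
54^64 ≡ 69^2 = 4761 ≡ 52
54^128 ≡ 52^2 = 2704 ≡ 211
54^256 ≡ 211^2 = 44521 ≡ 201
270 = 256 + 8 + 4 + 2, so 54^270 ≡ 201·169·264·146 ≡ 250 (mod 277)
y^r · r^s ≡ 218·250 = 54500 ≡ 208 (mod 277)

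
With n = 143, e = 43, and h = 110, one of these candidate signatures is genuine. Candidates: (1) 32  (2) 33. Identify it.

Candidate 1: 32^2 = 1024 ≡ 23; 32^4 ≡ 23^2 = 529 ≡ 100; 32^8 ≡ 100^2 = 10000 ≡ 133; 32^16 ≡ 133^2 = 17689 ≡ 100; 32^32 ≡ 100^2 = 10000 ≡ 133; 43 = 32 + 8 + 2 + 1, so 32^43 ≡ 133·133·23·32 ≡ 98 (mod 143)
Candidate 2: 33^2 = 1089 ≡ 88; 33^4 ≡ 88^2 = 7744 ≡ 22; 33^8 ≡ 22^2 = 484 ≡ 55; 33^16 ≡ 55^2 = 3025 ≡ 22; 33^32 ≡ 22^2 = 484 ≡ 55; 43 = 32 + 8 + 2 + 1, so 33^43 ≡ 55·55·88·33 ≡ 110 (mod 143)
  → matches h = 110

2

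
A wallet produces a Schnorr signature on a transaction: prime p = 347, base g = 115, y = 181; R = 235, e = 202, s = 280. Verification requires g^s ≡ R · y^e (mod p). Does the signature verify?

g^s mod p:
115^2 = 13225 ≡ 39
115^4 ≡ 39^2 = 1521 ≡ 133
115^8 ≡ 133^2 = 17689 ≡ 339
115^16 ≡ 339^2 = 114921 ≡ 64
115^32 ≡ 64^2 = 4096 ≡ 279
115^64 ≡ 279^2 = 77841 ≡ 113
115^128 ≡ 113^2 = 12769 ≡ 277
115^256 ≡ 277^2 = 76729 ≡ 42
280 = 256 + 16 + 8, so 115^280 ≡ 42·64·339 ≡ 10 (mod 347)
R · y^e mod p:
181^2 = 32761 ≡ 143
181^4 ≡ 143^2 = 20449 ≡ 323
181^8 ≡ 323^2 = 104329 ≡ 229
181^16 ≡ 229^2 = 52441 ≡ 44
181^32 ≡ 44^2 = 1936 ≡ 201
181^64 ≡ 201^2 = 40401 ≡ 149
181^128 ≡ 149^2 = 22201 ≡ 340
202 = 128 + 64 + 8 + 2, so 181^202 ≡ 340·149·229·143 ≡ 89 (mod 347)
235·89 = 20915 ≡ 95 (mod 347)
10 ≠ 95; the check fails.

does not verify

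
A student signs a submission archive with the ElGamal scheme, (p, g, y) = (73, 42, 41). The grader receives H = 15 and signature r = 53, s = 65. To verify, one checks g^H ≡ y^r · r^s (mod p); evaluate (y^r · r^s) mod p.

56

41^2 = 1681 ≡ 2
41^4 ≡ 2^2 = 4
41^8 ≡ 4^2 = 16
41^16 ≡ 16^2 = 256 ≡ 37
41^32 ≡ 37^2 = 1369 ≡ 55
53 = 32 + 16 + 4 + 1, so 41^53 ≡ 55·37·4·41 ≡ 57 (mod 73)
53^2 = 2809 ≡ 35
53^4 ≡ 35^2 = 1225 ≡ 57
53^8 ≡ 57^2 = 3249 ≡ 37
53^16 ≡ 37^2 = 1369 ≡ 55
53^32 ≡ 55^2 = 3025 ≡ 32
53^64 ≡ 32^2 = 1024 ≡ 2
65 = 64 + 1, so 53^65 ≡ 2·53 ≡ 33 (mod 73)
y^r · r^s ≡ 57·33 = 1881 ≡ 56 (mod 73)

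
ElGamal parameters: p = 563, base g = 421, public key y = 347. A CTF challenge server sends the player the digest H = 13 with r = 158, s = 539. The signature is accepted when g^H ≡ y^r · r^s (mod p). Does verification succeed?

fails

Left side g^H mod p:
421^2 = 177241 ≡ 459
421^4 ≡ 459^2 = 210681 ≡ 119
421^8 ≡ 119^2 = 14161 ≡ 86
13 = 8 + 4 + 1, so 421^13 ≡ 86·119·421 ≡ 438 (mod 563)
Right side y^r · r^s mod p:
347^2 = 120409 ≡ 490
347^4 ≡ 490^2 = 240100 ≡ 262
347^8 ≡ 262^2 = 68644 ≡ 521
347^16 ≡ 521^2 = 271441 ≡ 75
347^32 ≡ 75^2 = 5625 ≡ 558
347^64 ≡ 558^2 = 311364 ≡ 25
347^128 ≡ 25^2 = 625 ≡ 62
158 = 128 + 16 + 8 + 4 + 2, so 347^158 ≡ 62·75·521·262·490 ≡ 413 (mod 563)
158^2 = 24964 ≡ 192
158^4 ≡ 192^2 = 36864 ≡ 269
158^8 ≡ 269^2 = 72361 ≡ 297
158^16 ≡ 297^2 = 88209 ≡ 381
158^32 ≡ 381^2 = 145161 ≡ 470
158^64 ≡ 470^2 = 220900 ≡ 204
158^128 ≡ 204^2 = 41616 ≡ 517
158^256 ≡ 517^2 = 267289 ≡ 427
158^512 ≡ 427^2 = 182329 ≡ 480
539 = 512 + 16 + 8 + 2 + 1, so 158^539 ≡ 480·381·297·192·158 ≡ 349 (mod 563)
413·349 = 144137 ≡ 9 (mod 563)
438 ≠ 9, so verification fails.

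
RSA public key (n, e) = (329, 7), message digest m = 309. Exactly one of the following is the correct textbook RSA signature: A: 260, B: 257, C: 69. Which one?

A

Candidate A: Squares mod 329: 260^1≡260, 260^2≡155, 260^4≡8; 7 = 4 + 2 + 1, so 260^7 ≡ 8·155·260 ≡ 309 (mod 329)
  → matches m = 309
Candidate B: Squares mod 329: 257^1≡257, 257^2≡249, 257^4≡149; 7 = 4 + 2 + 1, so 257^7 ≡ 149·249·257 ≡ 208 (mod 329)
Candidate C: Squares mod 329: 69^1≡69, 69^2≡155, 69^4≡8; 7 = 4 + 2 + 1, so 69^7 ≡ 8·155·69 ≡ 20 (mod 329)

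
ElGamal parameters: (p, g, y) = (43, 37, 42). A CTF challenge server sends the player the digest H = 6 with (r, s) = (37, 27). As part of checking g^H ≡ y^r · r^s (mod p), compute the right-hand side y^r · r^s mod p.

1

42^37 mod 43 = 42
37^27 mod 43 = 42
y^r · r^s ≡ 42·42 = 1764 ≡ 1 (mod 43)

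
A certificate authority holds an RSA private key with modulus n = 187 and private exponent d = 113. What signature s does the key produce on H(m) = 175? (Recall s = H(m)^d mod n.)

(H(m))^2 ≡ 175^2 = 30625 ≡ 144
(H(m))^4 ≡ 144^2 = 20736 ≡ 166
(H(m))^8 ≡ 166^2 = 27556 ≡ 67
(H(m))^16 ≡ 67^2 = 4489 ≡ 1
(H(m))^32 ≡ 1^2 = 1
(H(m))^64 ≡ 1^2 = 1
113 = 64 + 32 + 16 + 1, so (H(m))^113 ≡ 1·1·1·175 ≡ 175 (mod 187)

175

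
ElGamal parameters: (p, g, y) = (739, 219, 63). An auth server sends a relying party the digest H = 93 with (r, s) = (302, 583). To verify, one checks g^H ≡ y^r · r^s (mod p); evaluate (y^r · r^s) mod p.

63^302 mod 739 = 223
302^583 mod 739 = 114
y^r · r^s ≡ 223·114 = 25422 ≡ 296 (mod 739)

296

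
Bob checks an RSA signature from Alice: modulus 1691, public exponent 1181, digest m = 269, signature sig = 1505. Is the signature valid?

Squares mod 1691: sig^1≡1505, sig^2≡776, sig^4≡180, sig^8≡271, sig^16≡728, sig^32≡701, sig^64≡1011, sig^128≡757, sig^256≡1491, sig^512≡1107, sig^1024≡1165
1181 = 1024 + 128 + 16 + 8 + 4 + 1, so sig^1181 ≡ 1165·757·728·271·180·1505 ≡ 1422 (mod 1691)
The recovered value 1422 does not match the digest 269.

invalid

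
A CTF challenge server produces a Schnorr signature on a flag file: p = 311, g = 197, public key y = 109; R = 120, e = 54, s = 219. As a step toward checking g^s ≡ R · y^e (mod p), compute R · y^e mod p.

Squares mod 311: 109^1≡109, 109^2≡63, 109^4≡237, 109^8≡189, 109^16≡267, 109^32≡70
54 = 32 + 16 + 4 + 2, so 109^54 ≡ 70·267·237·63 ≡ 90 (mod 311)
R · y^e ≡ 120·90 = 10800 ≡ 226 (mod 311)

226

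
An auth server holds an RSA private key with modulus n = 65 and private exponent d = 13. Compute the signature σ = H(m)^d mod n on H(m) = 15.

15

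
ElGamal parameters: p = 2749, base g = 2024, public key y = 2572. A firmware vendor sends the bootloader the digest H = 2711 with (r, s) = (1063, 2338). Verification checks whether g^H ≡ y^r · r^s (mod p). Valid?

yes

Left side g^H mod p:
2024^2711 mod 2749 = 1570
Right side y^r · r^s mod p:
2572^1063 mod 2749 = 1268
1063^2338 mod 2749 = 708
1268·708 = 897744 ≡ 1570 (mod 2749)
1570 ≡ 1570 (mod 2749), so the signature is genuine.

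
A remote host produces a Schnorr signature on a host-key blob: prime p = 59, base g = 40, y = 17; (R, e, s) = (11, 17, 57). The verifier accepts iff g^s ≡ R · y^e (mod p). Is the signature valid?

invalid

g^s mod p:
40^2 = 1600 ≡ 7
40^4 ≡ 7^2 = 49
40^8 ≡ 49^2 = 2401 ≡ 41
40^16 ≡ 41^2 = 1681 ≡ 29
40^32 ≡ 29^2 = 841 ≡ 15
57 = 32 + 16 + 8 + 1, so 40^57 ≡ 15·29·41·40 ≡ 31 (mod 59)
R · y^e mod p:
17^2 = 289 ≡ 53
17^4 ≡ 53^2 = 2809 ≡ 36
17^8 ≡ 36^2 = 1296 ≡ 57
17^16 ≡ 57^2 = 3249 ≡ 4
17 = 16 + 1, so 17^17 ≡ 4·17 ≡ 9 (mod 59)
11·9 = 99 ≡ 40 (mod 59)
31 ≠ 40; the check fails.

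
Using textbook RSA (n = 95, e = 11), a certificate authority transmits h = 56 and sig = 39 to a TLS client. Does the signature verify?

Squares mod 95: sig^1≡39, sig^2≡1, sig^4≡1, sig^8≡1
11 = 8 + 2 + 1, so sig^11 ≡ 1·1·39 ≡ 39 (mod 95)
sig^11 mod 95 = 39, but h = 56.

does not verify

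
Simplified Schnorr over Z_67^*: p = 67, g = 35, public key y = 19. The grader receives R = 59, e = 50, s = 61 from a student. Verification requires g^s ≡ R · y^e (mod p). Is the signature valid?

valid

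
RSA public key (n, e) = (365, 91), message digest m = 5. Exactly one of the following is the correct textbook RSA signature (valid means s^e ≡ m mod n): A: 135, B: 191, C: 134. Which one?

A

Candidate A: 135^91 mod 365 = 5
  → matches m = 5
Candidate B: 191^91 mod 365 = 266
Candidate C: 134^91 mod 365 = 304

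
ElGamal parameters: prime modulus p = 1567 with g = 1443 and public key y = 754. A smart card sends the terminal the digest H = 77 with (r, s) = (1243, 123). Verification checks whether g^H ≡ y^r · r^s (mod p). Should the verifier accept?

Left side g^H mod p:
Squares mod 1567: 1443^1≡1443, 1443^2≡1273, 1443^4≡251, 1443^8≡321, 1443^16≡1186, 1443^32≡997, 1443^64≡531
77 = 64 + 8 + 4 + 1, so 1443^77 ≡ 531·321·251·1443 ≡ 751 (mod 1567)
Right side y^r · r^s mod p:
Squares mod 1567: 754^1≡754, 754^2≡1262, 754^4≡572, 754^8≡1248, 754^16≡1473, 754^32≡1001, 754^64≡688, 754^128≡110, 754^256≡1131, 754^512≡489, 754^1024≡937
1243 = 1024 + 128 + 64 + 16 + 8 + 2 + 1, so 754^1243 ≡ 937·110·688·1473·1248·1262·754 ≡ 768 (mod 1567)
Squares mod 1567: 1243^1≡1243, 1243^2≡1554, 1243^4≡169, 1243^8≡355, 1243^16≡665, 1243^32≡331, 1243^64≡1438
123 = 64 + 32 + 16 + 8 + 2 + 1, so 1243^123 ≡ 1438·331·665·355·1554·1243 ≡ 768 (mod 1567)
768·768 = 589824 ≡ 632 (mod 1567)
751 ≠ 632, so verification fails.

reject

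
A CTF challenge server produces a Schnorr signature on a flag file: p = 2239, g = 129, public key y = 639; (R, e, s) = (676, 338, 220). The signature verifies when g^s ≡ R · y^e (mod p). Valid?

yes

g^s mod p:
129^2 = 16641 ≡ 968
129^4 ≡ 968^2 = 937024 ≡ 1122
129^8 ≡ 1122^2 = 1258884 ≡ 566
129^16 ≡ 566^2 = 320356 ≡ 179
129^32 ≡ 179^2 = 32041 ≡ 695
129^64 ≡ 695^2 = 483025 ≡ 1640
129^128 ≡ 1640^2 = 2689600 ≡ 561
220 = 128 + 64 + 16 + 8 + 4, so 129^220 ≡ 561·1640·179·566·1122 ≡ 1194 (mod 2239)
R · y^e mod p:
639^2 = 408321 ≡ 823
639^4 ≡ 823^2 = 677329 ≡ 1151
639^8 ≡ 1151^2 = 1324801 ≡ 1552
639^16 ≡ 1552^2 = 2408704 ≡ 1779
639^32 ≡ 1779^2 = 3164841 ≡ 1134
639^64 ≡ 1134^2 = 1285956 ≡ 770
639^128 ≡ 770^2 = 592900 ≡ 1804
639^256 ≡ 1804^2 = 3254416 ≡ 1149
338 = 256 + 64 + 16 + 2, so 639^338 ≡ 1149·770·1779·823 ≡ 1267 (mod 2239)
676·1267 = 856492 ≡ 1194 (mod 2239)
1194 ≡ 1194 (mod 2239); signature holds.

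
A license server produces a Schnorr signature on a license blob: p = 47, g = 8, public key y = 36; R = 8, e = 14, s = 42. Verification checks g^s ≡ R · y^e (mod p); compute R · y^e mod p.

27

36^2 = 1296 ≡ 27
36^4 ≡ 27^2 = 729 ≡ 24
36^8 ≡ 24^2 = 576 ≡ 12
14 = 8 + 4 + 2, so 36^14 ≡ 12·24·27 ≡ 21 (mod 47)
R · y^e ≡ 8·21 = 168 ≡ 27 (mod 47)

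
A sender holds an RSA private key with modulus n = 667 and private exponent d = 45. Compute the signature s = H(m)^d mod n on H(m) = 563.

(H(m))^2 ≡ 563^2 = 316969 ≡ 144
(H(m))^4 ≡ 144^2 = 20736 ≡ 59
(H(m))^8 ≡ 59^2 = 3481 ≡ 146
(H(m))^16 ≡ 146^2 = 21316 ≡ 639
(H(m))^32 ≡ 639^2 = 408321 ≡ 117
45 = 32 + 8 + 4 + 1, so (H(m))^45 ≡ 117·146·59·563 ≡ 563 (mod 667)

563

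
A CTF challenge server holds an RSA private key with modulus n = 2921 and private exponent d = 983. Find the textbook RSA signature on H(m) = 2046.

1172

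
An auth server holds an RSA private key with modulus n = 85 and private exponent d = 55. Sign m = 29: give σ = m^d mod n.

24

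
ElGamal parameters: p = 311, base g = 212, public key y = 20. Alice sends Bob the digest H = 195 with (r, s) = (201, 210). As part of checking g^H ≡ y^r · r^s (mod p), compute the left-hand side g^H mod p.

212^2 = 44944 ≡ 160
212^4 ≡ 160^2 = 25600 ≡ 98
212^8 ≡ 98^2 = 9604 ≡ 274
212^16 ≡ 274^2 = 75076 ≡ 125
212^32 ≡ 125^2 = 15625 ≡ 75
212^64 ≡ 75^2 = 5625 ≡ 27
212^128 ≡ 27^2 = 729 ≡ 107
195 = 128 + 64 + 2 + 1, so 212^195 ≡ 107·27·160·212 ≡ 24 (mod 311)

24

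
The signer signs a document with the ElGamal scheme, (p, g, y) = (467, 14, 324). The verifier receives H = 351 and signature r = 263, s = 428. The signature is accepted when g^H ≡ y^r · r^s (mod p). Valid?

no

Left side g^H mod p:
Squares mod 467: 14^1≡14, 14^2≡196, 14^4≡122, 14^8≡407, 14^16≡331, 14^32≡283, 14^64≡232, 14^128≡119, 14^256≡151
351 = 256 + 64 + 16 + 8 + 4 + 2 + 1, so 14^351 ≡ 151·232·331·407·122·196·14 ≡ 375 (mod 467)
Right side y^r · r^s mod p:
Squares mod 467: 324^1≡324, 324^2≡368, 324^4≡461, 324^8≡36, 324^16≡362, 324^32≡284, 324^64≡332, 324^128≡12, 324^256≡144
263 = 256 + 4 + 2 + 1, so 324^263 ≡ 144·461·368·324 ≡ 16 (mod 467)
Squares mod 467: 263^1≡263, 263^2≡53, 263^4≡7, 263^8≡49, 263^16≡66, 263^32≡153, 263^64≡59, 263^128≡212, 263^256≡112
428 = 256 + 128 + 32 + 8 + 4, so 263^428 ≡ 112·212·153·49·7 ≡ 301 (mod 467)
16·301 = 4816 ≡ 146 (mod 467)
375 ≠ 146, so verification fails.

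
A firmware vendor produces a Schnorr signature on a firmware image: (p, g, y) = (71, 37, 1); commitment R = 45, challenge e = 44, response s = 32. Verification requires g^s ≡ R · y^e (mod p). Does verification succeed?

g^s mod p:
37^2 = 1369 ≡ 20
37^4 ≡ 20^2 = 400 ≡ 45
37^8 ≡ 45^2 = 2025 ≡ 37
37^16 ≡ 37^2 = 1369 ≡ 20
37^32 ≡ 20^2 = 400 ≡ 45
R · y^e mod p:
1^2 = 1
1^4 ≡ 1^2 = 1
1^8 ≡ 1^2 = 1
1^16 ≡ 1^2 = 1
1^32 ≡ 1^2 = 1
44 = 32 + 8 + 4, so 1^44 ≡ 1·1·1 ≡ 1 (mod 71)
45·1 = 45 ≡ 45 (mod 71)
45 ≡ 45 (mod 71); signature holds.

passes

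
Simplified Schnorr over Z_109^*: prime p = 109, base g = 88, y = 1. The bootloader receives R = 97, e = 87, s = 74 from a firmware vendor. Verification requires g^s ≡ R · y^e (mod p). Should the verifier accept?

g^s mod p:
Squares mod 109: 88^1≡88, 88^2≡5, 88^4≡25, 88^8≡80, 88^16≡78, 88^32≡89, 88^64≡73
74 = 64 + 8 + 2, so 88^74 ≡ 73·80·5 ≡ 97 (mod 109)
R · y^e mod p:
Squares mod 109: 1^1≡1, 1^2≡1, 1^4≡1, 1^8≡1, 1^16≡1, 1^32≡1, 1^64≡1
87 = 64 + 16 + 4 + 2 + 1, so 1^87 ≡ 1·1·1·1·1 ≡ 1 (mod 109)
97·1 = 97 ≡ 97 (mod 109)
97 ≡ 97 (mod 109); signature holds.

accept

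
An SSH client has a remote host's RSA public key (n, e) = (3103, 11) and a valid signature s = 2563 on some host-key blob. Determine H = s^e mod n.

2823

s^2 ≡ 2563^2 = 6568969 ≡ 3021
s^4 ≡ 3021^2 = 9126441 ≡ 518
s^8 ≡ 518^2 = 268324 ≡ 1466
11 = 8 + 2 + 1, so s^11 ≡ 1466·3021·2563 ≡ 2823 (mod 3103)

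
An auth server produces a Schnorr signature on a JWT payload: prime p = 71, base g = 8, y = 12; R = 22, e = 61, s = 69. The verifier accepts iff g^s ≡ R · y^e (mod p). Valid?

no

g^s mod p:
8^2 = 64
8^4 ≡ 64^2 = 4096 ≡ 49
8^8 ≡ 49^2 = 2401 ≡ 58
8^16 ≡ 58^2 = 3364 ≡ 27
8^32 ≡ 27^2 = 729 ≡ 19
8^64 ≡ 19^2 = 361 ≡ 6
69 = 64 + 4 + 1, so 8^69 ≡ 6·49·8 ≡ 9 (mod 71)
R · y^e mod p:
12^2 = 144 ≡ 2
12^4 ≡ 2^2 = 4
12^8 ≡ 4^2 = 16
12^16 ≡ 16^2 = 256 ≡ 43
12^32 ≡ 43^2 = 1849 ≡ 3
61 = 32 + 16 + 8 + 4 + 1, so 12^61 ≡ 3·43·16·4·12 ≡ 27 (mod 71)
22·27 = 594 ≡ 26 (mod 71)
9 ≠ 26; the check fails.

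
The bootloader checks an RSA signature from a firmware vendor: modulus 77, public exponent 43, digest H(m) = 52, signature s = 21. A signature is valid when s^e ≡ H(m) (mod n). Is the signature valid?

invalid

s^2 ≡ 21^2 = 441 ≡ 56
s^4 ≡ 56^2 = 3136 ≡ 56
s^8 ≡ 56^2 = 3136 ≡ 56
s^16 ≡ 56^2 = 3136 ≡ 56
s^32 ≡ 56^2 = 3136 ≡ 56
43 = 32 + 8 + 2 + 1, so s^43 ≡ 56·56·56·21 ≡ 21 (mod 77)
The recovered value 21 does not match the digest 52.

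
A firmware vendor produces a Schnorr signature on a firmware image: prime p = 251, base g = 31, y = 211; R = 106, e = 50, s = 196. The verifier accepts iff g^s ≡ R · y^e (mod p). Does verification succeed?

fails

g^s mod p:
31^2 = 961 ≡ 208
31^4 ≡ 208^2 = 43264 ≡ 92
31^8 ≡ 92^2 = 8464 ≡ 181
31^16 ≡ 181^2 = 32761 ≡ 131
31^32 ≡ 131^2 = 17161 ≡ 93
31^64 ≡ 93^2 = 8649 ≡ 115
31^128 ≡ 115^2 = 13225 ≡ 173
196 = 128 + 64 + 4, so 31^196 ≡ 173·115·92 ≡ 48 (mod 251)
R · y^e mod p:
211^2 = 44521 ≡ 94
211^4 ≡ 94^2 = 8836 ≡ 51
211^8 ≡ 51^2 = 2601 ≡ 91
211^16 ≡ 91^2 = 8281 ≡ 249
211^32 ≡ 249^2 = 62001 ≡ 4
50 = 32 + 16 + 2, so 211^50 ≡ 4·249·94 ≡ 1 (mod 251)
106·1 = 106 ≡ 106 (mod 251)
48 ≠ 106; the check fails.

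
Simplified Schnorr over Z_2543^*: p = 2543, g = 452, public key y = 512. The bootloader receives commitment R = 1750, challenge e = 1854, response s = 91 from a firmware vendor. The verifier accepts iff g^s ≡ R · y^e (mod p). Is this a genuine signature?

g^s mod p:
452^2 = 204304 ≡ 864
452^4 ≡ 864^2 = 746496 ≡ 1397
452^8 ≡ 1397^2 = 1951609 ≡ 1128
452^16 ≡ 1128^2 = 1272384 ≡ 884
452^32 ≡ 884^2 = 781456 ≡ 755
452^64 ≡ 755^2 = 570025 ≡ 393
91 = 64 + 16 + 8 + 2 + 1, so 452^91 ≡ 393·884·1128·864·452 ≡ 1603 (mod 2543)
R · y^e mod p:
512^2 = 262144 ≡ 215
512^4 ≡ 215^2 = 46225 ≡ 451
512^8 ≡ 451^2 = 203401 ≡ 2504
512^16 ≡ 2504^2 = 6270016 ≡ 1521
512^32 ≡ 1521^2 = 2313441 ≡ 1854
512^64 ≡ 1854^2 = 3437316 ≡ 1723
512^128 ≡ 1723^2 = 2968729 ≡ 1048
512^256 ≡ 1048^2 = 1098304 ≡ 2271
512^512 ≡ 2271^2 = 5157441 ≡ 237
512^1024 ≡ 237^2 = 56169 ≡ 223
1854 = 1024 + 512 + 256 + 32 + 16 + 8 + 4 + 2, so 512^1854 ≡ 223·237·2271·1854·1521·2504·451·215 ≡ 479 (mod 2543)
1750·479 = 838250 ≡ 1603 (mod 2543)
1603 ≡ 1603 (mod 2543); signature holds.

genuine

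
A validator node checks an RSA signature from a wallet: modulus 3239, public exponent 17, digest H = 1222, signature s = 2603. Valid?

yes

Squares mod 3239: s^1≡2603, s^2≡2860, s^4≡1125, s^8≡2415, s^16≡2025
17 = 16 + 1, so s^17 ≡ 2025·2603 ≡ 1222 (mod 3239)
1222 = H, so the signature checks out.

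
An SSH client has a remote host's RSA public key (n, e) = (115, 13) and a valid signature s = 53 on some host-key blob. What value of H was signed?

s^2 ≡ 53^2 = 2809 ≡ 49
s^4 ≡ 49^2 = 2401 ≡ 101
s^8 ≡ 101^2 = 10201 ≡ 81
13 = 8 + 4 + 1, so s^13 ≡ 81·101·53 ≡ 43 (mod 115)

43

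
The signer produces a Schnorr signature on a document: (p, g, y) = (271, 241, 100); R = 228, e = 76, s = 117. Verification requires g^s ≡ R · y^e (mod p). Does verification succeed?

fails

g^s mod p:
241^2 = 58081 ≡ 87
241^4 ≡ 87^2 = 7569 ≡ 252
241^8 ≡ 252^2 = 63504 ≡ 90
241^16 ≡ 90^2 = 8100 ≡ 241
241^32 ≡ 241^2 = 58081 ≡ 87
241^64 ≡ 87^2 = 7569 ≡ 252
117 = 64 + 32 + 16 + 4 + 1, so 241^117 ≡ 252·87·241·252·241 ≡ 187 (mod 271)
R · y^e mod p:
100^2 = 10000 ≡ 244
100^4 ≡ 244^2 = 59536 ≡ 187
100^8 ≡ 187^2 = 34969 ≡ 10
100^16 ≡ 10^2 = 100
100^32 ≡ 100^2 = 10000 ≡ 244
100^64 ≡ 244^2 = 59536 ≡ 187
76 = 64 + 8 + 4, so 100^76 ≡ 187·10·187 ≡ 100 (mod 271)
228·100 = 22800 ≡ 36 (mod 271)
187 ≠ 36; the check fails.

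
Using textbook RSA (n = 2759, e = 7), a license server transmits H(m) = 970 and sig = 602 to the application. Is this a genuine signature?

Squares mod 2759: sig^1≡602, sig^2≡975, sig^4≡1529
7 = 4 + 2 + 1, so sig^7 ≡ 1529·975·602 ≡ 1789 (mod 2759)
1789 ≠ 970, so verification fails.

forged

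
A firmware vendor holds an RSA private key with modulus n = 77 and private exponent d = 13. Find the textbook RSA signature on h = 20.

h^2 ≡ 20^2 = 400 ≡ 15
h^4 ≡ 15^2 = 225 ≡ 71
h^8 ≡ 71^2 = 5041 ≡ 36
13 = 8 + 4 + 1, so h^13 ≡ 36·71·20 ≡ 69 (mod 77)

69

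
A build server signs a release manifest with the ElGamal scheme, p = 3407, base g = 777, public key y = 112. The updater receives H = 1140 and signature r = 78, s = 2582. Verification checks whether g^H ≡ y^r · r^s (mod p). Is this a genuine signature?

forged

Left side g^H mod p:
Squares mod 3407: 777^1≡777, 777^2≡690, 777^4≡2527, 777^8≡1011, 777^16≡21, 777^32≡441, 777^64≡282, 777^128≡1163, 777^256≡3397, 777^512≡100, 777^1024≡3186
1140 = 1024 + 64 + 32 + 16 + 4, so 777^1140 ≡ 3186·282·441·21·2527 ≡ 2583 (mod 3407)
Right side y^r · r^s mod p:
Squares mod 3407: 112^1≡112, 112^2≡2323, 112^4≡3048, 112^8≡2822, 112^16≡1525, 112^32≡2051, 112^64≡2363
78 = 64 + 8 + 4 + 2, so 112^78 ≡ 2363·2822·3048·2323 ≡ 1167 (mod 3407)
Squares mod 3407: 78^1≡78, 78^2≡2677, 78^4≡1408, 78^8≡2997, 78^16≡1157, 78^32≡3105, 78^64≡2622, 78^128≡2965, 78^256≡1165, 78^512≡1239, 78^1024≡1971, 78^2048≡861
2582 = 2048 + 512 + 16 + 4 + 2, so 78^2582 ≡ 861·1239·1157·1408·2677 ≡ 993 (mod 3407)
1167·993 = 1158831 ≡ 451 (mod 3407)
2583 ≠ 451, so verification fails.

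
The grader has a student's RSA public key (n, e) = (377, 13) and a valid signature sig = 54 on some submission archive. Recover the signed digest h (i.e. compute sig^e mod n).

sig^13 mod 377 = 210

210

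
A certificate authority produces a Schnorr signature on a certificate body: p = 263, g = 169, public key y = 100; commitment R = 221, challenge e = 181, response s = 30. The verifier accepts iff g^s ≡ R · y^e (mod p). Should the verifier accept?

g^s mod p:
169^2 = 28561 ≡ 157
169^4 ≡ 157^2 = 24649 ≡ 190
169^8 ≡ 190^2 = 36100 ≡ 69
169^16 ≡ 69^2 = 4761 ≡ 27
30 = 16 + 8 + 4 + 2, so 169^30 ≡ 27·69·190·157 ≡ 75 (mod 263)
R · y^e mod p:
100^2 = 10000 ≡ 6
100^4 ≡ 6^2 = 36
100^8 ≡ 36^2 = 1296 ≡ 244
100^16 ≡ 244^2 = 59536 ≡ 98
100^32 ≡ 98^2 = 9604 ≡ 136
100^64 ≡ 136^2 = 18496 ≡ 86
100^128 ≡ 86^2 = 7396 ≡ 32
181 = 128 + 32 + 16 + 4 + 1, so 100^181 ≡ 32·136·98·36·100 ≡ 16 (mod 263)
221·16 = 3536 ≡ 117 (mod 263)
75 ≠ 117; the check fails.

reject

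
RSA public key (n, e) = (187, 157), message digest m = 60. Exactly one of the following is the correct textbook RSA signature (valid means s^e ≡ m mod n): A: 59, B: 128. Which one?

A

Candidate A: Squares mod 187: 59^1≡59, 59^2≡115, 59^4≡135, 59^8≡86, 59^16≡103, 59^32≡137, 59^64≡69, 59^128≡86; 157 = 128 + 16 + 8 + 4 + 1, so 59^157 ≡ 86·103·86·135·59 ≡ 60 (mod 187)
  → matches m = 60
Candidate B: Squares mod 187: 128^1≡128, 128^2≡115, 128^4≡135, 128^8≡86, 128^16≡103, 128^32≡137, 128^64≡69, 128^128≡86; 157 = 128 + 16 + 8 + 4 + 1, so 128^157 ≡ 86·103·86·135·128 ≡ 127 (mod 187)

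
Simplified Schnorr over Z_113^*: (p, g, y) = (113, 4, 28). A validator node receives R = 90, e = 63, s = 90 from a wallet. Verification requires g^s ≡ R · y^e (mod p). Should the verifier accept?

reject

g^s mod p:
4^2 = 16
4^4 ≡ 16^2 = 256 ≡ 30
4^8 ≡ 30^2 = 900 ≡ 109
4^16 ≡ 109^2 = 11881 ≡ 16
4^32 ≡ 16^2 = 256 ≡ 30
4^64 ≡ 30^2 = 900 ≡ 109
90 = 64 + 16 + 8 + 2, so 4^90 ≡ 109·16·109·16 ≡ 28 (mod 113)
R · y^e mod p:
28^2 = 784 ≡ 106
28^4 ≡ 106^2 = 11236 ≡ 49
28^8 ≡ 49^2 = 2401 ≡ 28
28^16 ≡ 28^2 = 784 ≡ 106
28^32 ≡ 106^2 = 11236 ≡ 49
63 = 32 + 16 + 8 + 4 + 2 + 1, so 28^63 ≡ 49·106·28·49·106·28 ≡ 1 (mod 113)
90·1 = 90 ≡ 90 (mod 113)
28 ≠ 90; the check fails.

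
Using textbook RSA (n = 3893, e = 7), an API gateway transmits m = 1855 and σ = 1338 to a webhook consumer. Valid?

no

σ^2 ≡ 1338^2 = 1790244 ≡ 3357
σ^4 ≡ 3357^2 = 11269449 ≡ 3107
7 = 4 + 2 + 1, so σ^7 ≡ 3107·3357·1338 ≡ 3220 (mod 3893)
The recovered value 3220 does not match the digest 1855.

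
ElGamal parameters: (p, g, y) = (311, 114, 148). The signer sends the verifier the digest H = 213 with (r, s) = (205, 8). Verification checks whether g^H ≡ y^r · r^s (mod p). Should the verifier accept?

reject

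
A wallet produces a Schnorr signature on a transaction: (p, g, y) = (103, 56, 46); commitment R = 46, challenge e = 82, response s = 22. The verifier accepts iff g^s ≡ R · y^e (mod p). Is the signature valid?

valid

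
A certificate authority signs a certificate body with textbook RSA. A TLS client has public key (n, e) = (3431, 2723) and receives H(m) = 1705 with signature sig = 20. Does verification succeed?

sig^2 ≡ 20^2 = 400
sig^4 ≡ 400^2 = 160000 ≡ 2174
sig^8 ≡ 2174^2 = 4726276 ≡ 1789
sig^16 ≡ 1789^2 = 3200521 ≡ 2829
sig^32 ≡ 2829^2 = 8003241 ≡ 2149
sig^64 ≡ 2149^2 = 4618201 ≡ 75
sig^128 ≡ 75^2 = 5625 ≡ 2194
sig^256 ≡ 2194^2 = 4813636 ≡ 3374
sig^512 ≡ 3374^2 = 11383876 ≡ 3249
sig^1024 ≡ 3249^2 = 10556001 ≡ 2245
sig^2048 ≡ 2245^2 = 5040025 ≡ 3317
2723 = 2048 + 512 + 128 + 32 + 2 + 1, so sig^2723 ≡ 3317·3249·2194·2149·400·20 ≡ 1705 (mod 3431)
sig^2723 mod 3431 = 1705 matches H(m).

passes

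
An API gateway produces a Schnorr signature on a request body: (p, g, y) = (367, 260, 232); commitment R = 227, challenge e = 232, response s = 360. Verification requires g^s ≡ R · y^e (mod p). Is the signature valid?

g^s mod p:
260^2 = 67600 ≡ 72
260^4 ≡ 72^2 = 5184 ≡ 46
260^8 ≡ 46^2 = 2116 ≡ 281
260^16 ≡ 281^2 = 78961 ≡ 56
260^32 ≡ 56^2 = 3136 ≡ 200
260^64 ≡ 200^2 = 40000 ≡ 364
260^128 ≡ 364^2 = 132496 ≡ 9
260^256 ≡ 9^2 = 81
360 = 256 + 64 + 32 + 8, so 260^360 ≡ 81·364·200·281 ≡ 204 (mod 367)
R · y^e mod p:
232^2 = 53824 ≡ 242
232^4 ≡ 242^2 = 58564 ≡ 211
232^8 ≡ 211^2 = 44521 ≡ 114
232^16 ≡ 114^2 = 12996 ≡ 151
232^32 ≡ 151^2 = 22801 ≡ 47
232^64 ≡ 47^2 = 2209 ≡ 7
232^128 ≡ 7^2 = 49
232 = 128 + 64 + 32 + 8, so 232^232 ≡ 49·7·47·114 ≡ 225 (mod 367)
227·225 = 51075 ≡ 62 (mod 367)
204 ≠ 62; the check fails.

invalid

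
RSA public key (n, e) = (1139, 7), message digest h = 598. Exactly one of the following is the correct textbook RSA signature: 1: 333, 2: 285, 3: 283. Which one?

3

Candidate 1: Squares mod 1139: 333^1≡333, 333^2≡406, 333^4≡820; 7 = 4 + 2 + 1, so 333^7 ≡ 820·406·333 ≡ 73 (mod 1139)
Candidate 2: Squares mod 1139: 285^1≡285, 285^2≡356, 285^4≡307; 7 = 4 + 2 + 1, so 285^7 ≡ 307·356·285 ≡ 1126 (mod 1139)
Candidate 3: Squares mod 1139: 283^1≡283, 283^2≡359, 283^4≡174; 7 = 4 + 2 + 1, so 283^7 ≡ 174·359·283 ≡ 598 (mod 1139)
  → matches h = 598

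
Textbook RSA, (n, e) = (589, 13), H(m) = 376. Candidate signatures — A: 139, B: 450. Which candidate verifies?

B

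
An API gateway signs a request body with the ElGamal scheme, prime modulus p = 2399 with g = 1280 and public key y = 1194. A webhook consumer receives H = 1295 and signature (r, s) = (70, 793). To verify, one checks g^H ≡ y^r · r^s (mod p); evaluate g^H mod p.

865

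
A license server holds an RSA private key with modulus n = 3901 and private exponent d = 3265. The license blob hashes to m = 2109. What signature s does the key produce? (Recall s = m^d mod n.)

Squares mod 3901: m^1≡2109, m^2≡741, m^4≡2941, m^8≡964, m^16≡858, m^32≡2776, m^64≡1701, m^128≡2760, m^256≡2848, m^512≡925, m^1024≡1306, m^2048≡899
3265 = 2048 + 1024 + 128 + 64 + 1, so m^3265 ≡ 899·1306·2760·1701·2109 ≡ 932 (mod 3901)

932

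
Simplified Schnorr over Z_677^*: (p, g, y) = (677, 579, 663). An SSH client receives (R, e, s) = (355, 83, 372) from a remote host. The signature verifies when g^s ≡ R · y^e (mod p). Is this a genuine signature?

g^s mod p:
Squares mod 677: 579^1≡579, 579^2≡126, 579^4≡305, 579^8≡276, 579^16≡352, 579^32≡13, 579^64≡169, 579^128≡127, 579^256≡558
372 = 256 + 64 + 32 + 16 + 4, so 579^372 ≡ 558·169·13·352·305 ≡ 393 (mod 677)
R · y^e mod p:
Squares mod 677: 663^1≡663, 663^2≡196, 663^4≡504, 663^8≡141, 663^16≡248, 663^32≡574, 663^64≡454
83 = 64 + 16 + 2 + 1, so 663^83 ≡ 454·248·196·663 ≡ 564 (mod 677)
355·564 = 200220 ≡ 505 (mod 677)
393 ≠ 505; the check fails.

forged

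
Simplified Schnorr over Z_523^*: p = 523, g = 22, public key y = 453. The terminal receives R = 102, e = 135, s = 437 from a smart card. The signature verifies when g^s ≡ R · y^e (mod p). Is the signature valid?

g^s mod p:
Squares mod 523: 22^1≡22, 22^2≡484, 22^4≡475, 22^8≡212, 22^16≡489, 22^32≡110, 22^64≡71, 22^128≡334, 22^256≡157
437 = 256 + 128 + 32 + 16 + 4 + 1, so 22^437 ≡ 157·334·110·489·475·22 ≡ 236 (mod 523)
R · y^e mod p:
Squares mod 523: 453^1≡453, 453^2≡193, 453^4≡116, 453^8≡381, 453^16≡290, 453^32≡420, 453^64≡149, 453^128≡235
135 = 128 + 4 + 2 + 1, so 453^135 ≡ 235·116·193·453 ≡ 402 (mod 523)
102·402 = 41004 ≡ 210 (mod 523)
236 ≠ 210; the check fails.

invalid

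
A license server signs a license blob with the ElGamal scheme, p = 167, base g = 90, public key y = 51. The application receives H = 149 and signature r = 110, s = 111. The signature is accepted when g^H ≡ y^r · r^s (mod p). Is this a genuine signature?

genuine

Left side g^H mod p:
90^149 mod 167 = 155
Right side y^r · r^s mod p:
51^110 mod 167 = 22
110^111 mod 167 = 45
22·45 = 990 ≡ 155 (mod 167)
155 ≡ 155 (mod 167), so the signature is genuine.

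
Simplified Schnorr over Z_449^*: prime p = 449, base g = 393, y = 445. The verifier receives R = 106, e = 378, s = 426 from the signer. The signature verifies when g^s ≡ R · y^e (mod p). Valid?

yes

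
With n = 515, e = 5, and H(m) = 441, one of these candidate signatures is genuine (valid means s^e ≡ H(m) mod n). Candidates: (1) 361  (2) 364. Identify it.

1

Candidate 1: 361^2 = 130321 ≡ 26; 361^4 ≡ 26^2 = 676 ≡ 161; 5 = 4 + 1, so 361^5 ≡ 161·361 ≡ 441 (mod 515)
  → matches H(m) = 441
Candidate 2: 364^2 = 132496 ≡ 141; 364^4 ≡ 141^2 = 19881 ≡ 311; 5 = 4 + 1, so 364^5 ≡ 311·364 ≡ 419 (mod 515)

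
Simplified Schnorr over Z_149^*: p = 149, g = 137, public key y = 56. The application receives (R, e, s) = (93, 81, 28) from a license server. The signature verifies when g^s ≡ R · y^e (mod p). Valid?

g^s mod p:
137^2 = 18769 ≡ 144
137^4 ≡ 144^2 = 20736 ≡ 25
137^8 ≡ 25^2 = 625 ≡ 29
137^16 ≡ 29^2 = 841 ≡ 96
28 = 16 + 8 + 4, so 137^28 ≡ 96·29·25 ≡ 17 (mod 149)
R · y^e mod p:
56^2 = 3136 ≡ 7
56^4 ≡ 7^2 = 49
56^8 ≡ 49^2 = 2401 ≡ 17
56^16 ≡ 17^2 = 289 ≡ 140
56^32 ≡ 140^2 = 19600 ≡ 81
56^64 ≡ 81^2 = 6561 ≡ 5
81 = 64 + 16 + 1, so 56^81 ≡ 5·140·56 ≡ 13 (mod 149)
93·13 = 1209 ≡ 17 (mod 149)
17 ≡ 17 (mod 149); signature holds.

yes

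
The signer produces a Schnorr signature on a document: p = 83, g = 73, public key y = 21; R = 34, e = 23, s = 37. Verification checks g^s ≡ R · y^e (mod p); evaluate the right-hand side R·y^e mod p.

56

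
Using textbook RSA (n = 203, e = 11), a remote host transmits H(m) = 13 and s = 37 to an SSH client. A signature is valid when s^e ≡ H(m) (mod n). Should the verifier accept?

s^2 ≡ 37^2 = 1369 ≡ 151
s^4 ≡ 151^2 = 22801 ≡ 65
s^8 ≡ 65^2 = 4225 ≡ 165
11 = 8 + 2 + 1, so s^11 ≡ 165·151·37 ≡ 32 (mod 203)
s^11 mod 203 = 32, but H(m) = 13.

reject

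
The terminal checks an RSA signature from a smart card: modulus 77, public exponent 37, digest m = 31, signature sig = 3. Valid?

Squares mod 77: sig^1≡3, sig^2≡9, sig^4≡4, sig^8≡16, sig^16≡25, sig^32≡9
37 = 32 + 4 + 1, so sig^37 ≡ 9·4·3 ≡ 31 (mod 77)
Since 31 equals the digest 31, verification succeeds.

yes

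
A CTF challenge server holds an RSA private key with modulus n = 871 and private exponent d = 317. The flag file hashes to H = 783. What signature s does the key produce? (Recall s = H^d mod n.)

750

Squares mod 871: H^1≡783, H^2≡776, H^4≡315, H^8≡802, H^16≡406, H^32≡217, H^64≡55, H^128≡412, H^256≡770
317 = 256 + 32 + 16 + 8 + 4 + 1, so H^317 ≡ 770·217·406·802·315·783 ≡ 750 (mod 871)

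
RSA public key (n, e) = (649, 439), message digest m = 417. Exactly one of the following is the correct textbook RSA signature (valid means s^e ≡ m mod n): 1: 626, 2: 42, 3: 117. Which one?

Candidate 1: Squares mod 649: 626^1≡626, 626^2≡529, 626^4≡122, 626^8≡606, 626^16≡551, 626^32≡518, 626^64≡287, 626^128≡595, 626^256≡320; 439 = 256 + 128 + 32 + 16 + 4 + 2 + 1, so 626^439 ≡ 320·595·518·551·122·529·626 ≡ 417 (mod 649)
  → matches m = 417
Candidate 2: Squares mod 649: 42^1≡42, 42^2≡466, 42^4≡390, 42^8≡234, 42^16≡240, 42^32≡488, 42^64≡610, 42^128≡223, 42^256≡405; 439 = 256 + 128 + 32 + 16 + 4 + 2 + 1, so 42^439 ≡ 405·223·488·240·390·466·42 ≡ 82 (mod 649)
Candidate 3: Squares mod 649: 117^1≡117, 117^2≡60, 117^4≡355, 117^8≡119, 117^16≡532, 117^32≡60, 117^64≡355, 117^128≡119, 117^256≡532; 439 = 256 + 128 + 32 + 16 + 4 + 2 + 1, so 117^439 ≡ 532·119·60·532·355·60·117 ≡ 294 (mod 649)

1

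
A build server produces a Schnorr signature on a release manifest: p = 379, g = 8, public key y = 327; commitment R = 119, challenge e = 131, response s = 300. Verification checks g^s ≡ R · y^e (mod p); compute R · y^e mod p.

327^2 = 106929 ≡ 51
327^4 ≡ 51^2 = 2601 ≡ 327
327^8 ≡ 327^2 = 106929 ≡ 51
327^16 ≡ 51^2 = 2601 ≡ 327
327^32 ≡ 327^2 = 106929 ≡ 51
327^64 ≡ 51^2 = 2601 ≡ 327
327^128 ≡ 327^2 = 106929 ≡ 51
131 = 128 + 2 + 1, so 327^131 ≡ 51·51·327 ≡ 51 (mod 379)
R · y^e ≡ 119·51 = 6069 ≡ 5 (mod 379)

5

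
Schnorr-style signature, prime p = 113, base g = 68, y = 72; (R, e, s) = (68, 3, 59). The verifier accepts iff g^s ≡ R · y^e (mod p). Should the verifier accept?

accept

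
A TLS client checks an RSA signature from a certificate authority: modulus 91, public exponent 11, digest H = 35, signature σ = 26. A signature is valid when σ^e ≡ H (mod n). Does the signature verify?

does not verify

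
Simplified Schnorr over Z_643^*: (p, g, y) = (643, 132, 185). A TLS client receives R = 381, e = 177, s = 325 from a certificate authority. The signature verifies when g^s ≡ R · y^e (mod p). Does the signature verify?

g^s mod p:
132^2 = 17424 ≡ 63
132^4 ≡ 63^2 = 3969 ≡ 111
132^8 ≡ 111^2 = 12321 ≡ 104
132^16 ≡ 104^2 = 10816 ≡ 528
132^32 ≡ 528^2 = 278784 ≡ 365
132^64 ≡ 365^2 = 133225 ≡ 124
132^128 ≡ 124^2 = 15376 ≡ 587
132^256 ≡ 587^2 = 344569 ≡ 564
325 = 256 + 64 + 4 + 1, so 132^325 ≡ 564·124·111·132 ≡ 111 (mod 643)
R · y^e mod p:
185^2 = 34225 ≡ 146
185^4 ≡ 146^2 = 21316 ≡ 97
185^8 ≡ 97^2 = 9409 ≡ 407
185^16 ≡ 407^2 = 165649 ≡ 398
185^32 ≡ 398^2 = 158404 ≡ 226
185^64 ≡ 226^2 = 51076 ≡ 279
185^128 ≡ 279^2 = 77841 ≡ 38
177 = 128 + 32 + 16 + 1, so 185^177 ≡ 38·226·398·185 ≡ 524 (mod 643)
381·524 = 199644 ≡ 314 (mod 643)
111 ≠ 314; the check fails.

does not verify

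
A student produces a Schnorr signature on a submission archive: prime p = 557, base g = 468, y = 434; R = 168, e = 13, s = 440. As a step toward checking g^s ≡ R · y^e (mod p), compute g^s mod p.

468^2 = 219024 ≡ 123
468^4 ≡ 123^2 = 15129 ≡ 90
468^8 ≡ 90^2 = 8100 ≡ 302
468^16 ≡ 302^2 = 91204 ≡ 413
468^32 ≡ 413^2 = 170569 ≡ 127
468^64 ≡ 127^2 = 16129 ≡ 533
468^128 ≡ 533^2 = 284089 ≡ 19
468^256 ≡ 19^2 = 361
440 = 256 + 128 + 32 + 16 + 8, so 468^440 ≡ 361·19·127·413·302 ≡ 82 (mod 557)

82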